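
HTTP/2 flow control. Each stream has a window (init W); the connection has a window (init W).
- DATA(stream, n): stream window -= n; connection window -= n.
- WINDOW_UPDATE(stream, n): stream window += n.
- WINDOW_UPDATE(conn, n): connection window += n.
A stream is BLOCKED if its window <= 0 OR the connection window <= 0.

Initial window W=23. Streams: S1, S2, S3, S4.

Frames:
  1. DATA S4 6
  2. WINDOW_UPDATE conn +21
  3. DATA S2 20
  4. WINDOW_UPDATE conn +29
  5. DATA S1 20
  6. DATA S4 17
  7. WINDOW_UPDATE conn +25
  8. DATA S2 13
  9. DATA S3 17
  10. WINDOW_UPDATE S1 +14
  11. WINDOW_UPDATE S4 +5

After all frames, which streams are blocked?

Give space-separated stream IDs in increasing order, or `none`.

Op 1: conn=17 S1=23 S2=23 S3=23 S4=17 blocked=[]
Op 2: conn=38 S1=23 S2=23 S3=23 S4=17 blocked=[]
Op 3: conn=18 S1=23 S2=3 S3=23 S4=17 blocked=[]
Op 4: conn=47 S1=23 S2=3 S3=23 S4=17 blocked=[]
Op 5: conn=27 S1=3 S2=3 S3=23 S4=17 blocked=[]
Op 6: conn=10 S1=3 S2=3 S3=23 S4=0 blocked=[4]
Op 7: conn=35 S1=3 S2=3 S3=23 S4=0 blocked=[4]
Op 8: conn=22 S1=3 S2=-10 S3=23 S4=0 blocked=[2, 4]
Op 9: conn=5 S1=3 S2=-10 S3=6 S4=0 blocked=[2, 4]
Op 10: conn=5 S1=17 S2=-10 S3=6 S4=0 blocked=[2, 4]
Op 11: conn=5 S1=17 S2=-10 S3=6 S4=5 blocked=[2]

Answer: S2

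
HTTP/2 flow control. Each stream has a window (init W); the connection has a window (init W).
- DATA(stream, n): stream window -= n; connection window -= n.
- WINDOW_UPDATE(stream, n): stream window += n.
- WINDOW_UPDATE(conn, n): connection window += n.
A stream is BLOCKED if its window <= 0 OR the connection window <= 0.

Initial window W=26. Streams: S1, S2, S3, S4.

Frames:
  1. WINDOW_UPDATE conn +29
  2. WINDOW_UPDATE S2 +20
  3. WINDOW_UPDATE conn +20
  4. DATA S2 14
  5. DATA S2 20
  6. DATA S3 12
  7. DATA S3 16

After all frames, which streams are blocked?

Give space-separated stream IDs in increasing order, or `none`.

Op 1: conn=55 S1=26 S2=26 S3=26 S4=26 blocked=[]
Op 2: conn=55 S1=26 S2=46 S3=26 S4=26 blocked=[]
Op 3: conn=75 S1=26 S2=46 S3=26 S4=26 blocked=[]
Op 4: conn=61 S1=26 S2=32 S3=26 S4=26 blocked=[]
Op 5: conn=41 S1=26 S2=12 S3=26 S4=26 blocked=[]
Op 6: conn=29 S1=26 S2=12 S3=14 S4=26 blocked=[]
Op 7: conn=13 S1=26 S2=12 S3=-2 S4=26 blocked=[3]

Answer: S3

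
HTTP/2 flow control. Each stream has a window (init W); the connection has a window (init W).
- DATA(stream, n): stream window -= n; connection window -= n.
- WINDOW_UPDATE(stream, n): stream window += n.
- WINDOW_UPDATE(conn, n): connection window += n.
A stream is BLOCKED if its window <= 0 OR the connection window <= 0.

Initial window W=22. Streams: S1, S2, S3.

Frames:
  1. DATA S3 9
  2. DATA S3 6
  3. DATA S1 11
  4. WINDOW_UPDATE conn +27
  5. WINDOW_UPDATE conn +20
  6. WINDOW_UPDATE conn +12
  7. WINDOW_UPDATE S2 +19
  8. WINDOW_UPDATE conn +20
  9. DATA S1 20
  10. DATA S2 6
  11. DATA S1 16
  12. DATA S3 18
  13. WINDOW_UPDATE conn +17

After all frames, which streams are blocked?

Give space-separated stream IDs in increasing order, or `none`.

Answer: S1 S3

Derivation:
Op 1: conn=13 S1=22 S2=22 S3=13 blocked=[]
Op 2: conn=7 S1=22 S2=22 S3=7 blocked=[]
Op 3: conn=-4 S1=11 S2=22 S3=7 blocked=[1, 2, 3]
Op 4: conn=23 S1=11 S2=22 S3=7 blocked=[]
Op 5: conn=43 S1=11 S2=22 S3=7 blocked=[]
Op 6: conn=55 S1=11 S2=22 S3=7 blocked=[]
Op 7: conn=55 S1=11 S2=41 S3=7 blocked=[]
Op 8: conn=75 S1=11 S2=41 S3=7 blocked=[]
Op 9: conn=55 S1=-9 S2=41 S3=7 blocked=[1]
Op 10: conn=49 S1=-9 S2=35 S3=7 blocked=[1]
Op 11: conn=33 S1=-25 S2=35 S3=7 blocked=[1]
Op 12: conn=15 S1=-25 S2=35 S3=-11 blocked=[1, 3]
Op 13: conn=32 S1=-25 S2=35 S3=-11 blocked=[1, 3]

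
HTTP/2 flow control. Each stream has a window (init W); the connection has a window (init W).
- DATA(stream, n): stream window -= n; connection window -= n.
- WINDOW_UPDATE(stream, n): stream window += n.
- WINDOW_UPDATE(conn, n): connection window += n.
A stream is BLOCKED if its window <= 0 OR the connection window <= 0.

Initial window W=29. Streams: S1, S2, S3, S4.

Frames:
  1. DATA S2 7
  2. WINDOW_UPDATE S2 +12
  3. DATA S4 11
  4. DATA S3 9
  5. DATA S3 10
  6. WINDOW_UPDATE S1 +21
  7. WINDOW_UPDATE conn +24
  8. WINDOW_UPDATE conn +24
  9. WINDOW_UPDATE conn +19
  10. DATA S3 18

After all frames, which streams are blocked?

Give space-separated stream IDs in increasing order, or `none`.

Answer: S3

Derivation:
Op 1: conn=22 S1=29 S2=22 S3=29 S4=29 blocked=[]
Op 2: conn=22 S1=29 S2=34 S3=29 S4=29 blocked=[]
Op 3: conn=11 S1=29 S2=34 S3=29 S4=18 blocked=[]
Op 4: conn=2 S1=29 S2=34 S3=20 S4=18 blocked=[]
Op 5: conn=-8 S1=29 S2=34 S3=10 S4=18 blocked=[1, 2, 3, 4]
Op 6: conn=-8 S1=50 S2=34 S3=10 S4=18 blocked=[1, 2, 3, 4]
Op 7: conn=16 S1=50 S2=34 S3=10 S4=18 blocked=[]
Op 8: conn=40 S1=50 S2=34 S3=10 S4=18 blocked=[]
Op 9: conn=59 S1=50 S2=34 S3=10 S4=18 blocked=[]
Op 10: conn=41 S1=50 S2=34 S3=-8 S4=18 blocked=[3]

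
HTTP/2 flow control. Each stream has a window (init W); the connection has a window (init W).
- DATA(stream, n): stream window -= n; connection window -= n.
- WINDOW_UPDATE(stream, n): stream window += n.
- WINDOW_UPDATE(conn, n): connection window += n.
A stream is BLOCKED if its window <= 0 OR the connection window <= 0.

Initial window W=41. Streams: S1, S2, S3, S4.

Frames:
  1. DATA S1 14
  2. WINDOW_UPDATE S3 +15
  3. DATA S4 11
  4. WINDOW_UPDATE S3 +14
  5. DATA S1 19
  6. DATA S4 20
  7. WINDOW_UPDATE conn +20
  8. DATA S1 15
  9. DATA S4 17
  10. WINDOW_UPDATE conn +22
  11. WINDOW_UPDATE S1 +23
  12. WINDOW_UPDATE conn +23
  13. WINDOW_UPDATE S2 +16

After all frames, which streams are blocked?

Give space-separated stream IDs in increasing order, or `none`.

Op 1: conn=27 S1=27 S2=41 S3=41 S4=41 blocked=[]
Op 2: conn=27 S1=27 S2=41 S3=56 S4=41 blocked=[]
Op 3: conn=16 S1=27 S2=41 S3=56 S4=30 blocked=[]
Op 4: conn=16 S1=27 S2=41 S3=70 S4=30 blocked=[]
Op 5: conn=-3 S1=8 S2=41 S3=70 S4=30 blocked=[1, 2, 3, 4]
Op 6: conn=-23 S1=8 S2=41 S3=70 S4=10 blocked=[1, 2, 3, 4]
Op 7: conn=-3 S1=8 S2=41 S3=70 S4=10 blocked=[1, 2, 3, 4]
Op 8: conn=-18 S1=-7 S2=41 S3=70 S4=10 blocked=[1, 2, 3, 4]
Op 9: conn=-35 S1=-7 S2=41 S3=70 S4=-7 blocked=[1, 2, 3, 4]
Op 10: conn=-13 S1=-7 S2=41 S3=70 S4=-7 blocked=[1, 2, 3, 4]
Op 11: conn=-13 S1=16 S2=41 S3=70 S4=-7 blocked=[1, 2, 3, 4]
Op 12: conn=10 S1=16 S2=41 S3=70 S4=-7 blocked=[4]
Op 13: conn=10 S1=16 S2=57 S3=70 S4=-7 blocked=[4]

Answer: S4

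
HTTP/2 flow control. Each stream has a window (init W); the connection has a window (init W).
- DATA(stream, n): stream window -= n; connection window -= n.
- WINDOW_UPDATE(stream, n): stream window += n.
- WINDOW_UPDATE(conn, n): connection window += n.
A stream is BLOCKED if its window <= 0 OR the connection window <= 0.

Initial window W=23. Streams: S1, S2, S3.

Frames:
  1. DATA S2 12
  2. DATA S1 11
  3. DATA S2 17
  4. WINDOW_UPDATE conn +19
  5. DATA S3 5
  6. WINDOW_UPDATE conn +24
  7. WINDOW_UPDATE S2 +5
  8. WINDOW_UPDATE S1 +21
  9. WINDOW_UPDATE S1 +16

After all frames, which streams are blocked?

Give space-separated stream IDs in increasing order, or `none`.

Answer: S2

Derivation:
Op 1: conn=11 S1=23 S2=11 S3=23 blocked=[]
Op 2: conn=0 S1=12 S2=11 S3=23 blocked=[1, 2, 3]
Op 3: conn=-17 S1=12 S2=-6 S3=23 blocked=[1, 2, 3]
Op 4: conn=2 S1=12 S2=-6 S3=23 blocked=[2]
Op 5: conn=-3 S1=12 S2=-6 S3=18 blocked=[1, 2, 3]
Op 6: conn=21 S1=12 S2=-6 S3=18 blocked=[2]
Op 7: conn=21 S1=12 S2=-1 S3=18 blocked=[2]
Op 8: conn=21 S1=33 S2=-1 S3=18 blocked=[2]
Op 9: conn=21 S1=49 S2=-1 S3=18 blocked=[2]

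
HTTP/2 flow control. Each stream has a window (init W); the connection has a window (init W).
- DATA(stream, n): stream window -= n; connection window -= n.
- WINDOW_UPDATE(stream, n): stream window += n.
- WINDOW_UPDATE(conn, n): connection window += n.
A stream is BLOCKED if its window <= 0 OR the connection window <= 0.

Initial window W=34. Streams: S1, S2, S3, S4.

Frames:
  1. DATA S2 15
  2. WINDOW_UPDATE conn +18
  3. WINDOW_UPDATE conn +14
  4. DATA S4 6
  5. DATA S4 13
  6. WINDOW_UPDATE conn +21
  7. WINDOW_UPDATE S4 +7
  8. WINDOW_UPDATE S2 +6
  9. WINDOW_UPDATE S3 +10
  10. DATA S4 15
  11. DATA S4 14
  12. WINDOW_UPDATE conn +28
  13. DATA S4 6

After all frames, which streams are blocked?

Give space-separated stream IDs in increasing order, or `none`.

Op 1: conn=19 S1=34 S2=19 S3=34 S4=34 blocked=[]
Op 2: conn=37 S1=34 S2=19 S3=34 S4=34 blocked=[]
Op 3: conn=51 S1=34 S2=19 S3=34 S4=34 blocked=[]
Op 4: conn=45 S1=34 S2=19 S3=34 S4=28 blocked=[]
Op 5: conn=32 S1=34 S2=19 S3=34 S4=15 blocked=[]
Op 6: conn=53 S1=34 S2=19 S3=34 S4=15 blocked=[]
Op 7: conn=53 S1=34 S2=19 S3=34 S4=22 blocked=[]
Op 8: conn=53 S1=34 S2=25 S3=34 S4=22 blocked=[]
Op 9: conn=53 S1=34 S2=25 S3=44 S4=22 blocked=[]
Op 10: conn=38 S1=34 S2=25 S3=44 S4=7 blocked=[]
Op 11: conn=24 S1=34 S2=25 S3=44 S4=-7 blocked=[4]
Op 12: conn=52 S1=34 S2=25 S3=44 S4=-7 blocked=[4]
Op 13: conn=46 S1=34 S2=25 S3=44 S4=-13 blocked=[4]

Answer: S4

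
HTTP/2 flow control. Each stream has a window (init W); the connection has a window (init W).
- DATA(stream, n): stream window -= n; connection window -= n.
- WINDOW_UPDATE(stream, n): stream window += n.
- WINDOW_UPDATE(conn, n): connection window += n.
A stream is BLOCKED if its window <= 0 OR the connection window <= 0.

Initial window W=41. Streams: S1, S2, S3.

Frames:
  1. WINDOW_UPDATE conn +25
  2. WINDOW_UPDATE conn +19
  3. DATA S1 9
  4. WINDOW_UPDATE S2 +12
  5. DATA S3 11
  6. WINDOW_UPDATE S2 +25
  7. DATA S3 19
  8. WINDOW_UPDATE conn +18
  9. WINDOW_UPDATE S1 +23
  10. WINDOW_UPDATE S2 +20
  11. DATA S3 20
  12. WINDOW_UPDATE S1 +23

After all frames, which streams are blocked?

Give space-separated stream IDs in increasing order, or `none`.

Op 1: conn=66 S1=41 S2=41 S3=41 blocked=[]
Op 2: conn=85 S1=41 S2=41 S3=41 blocked=[]
Op 3: conn=76 S1=32 S2=41 S3=41 blocked=[]
Op 4: conn=76 S1=32 S2=53 S3=41 blocked=[]
Op 5: conn=65 S1=32 S2=53 S3=30 blocked=[]
Op 6: conn=65 S1=32 S2=78 S3=30 blocked=[]
Op 7: conn=46 S1=32 S2=78 S3=11 blocked=[]
Op 8: conn=64 S1=32 S2=78 S3=11 blocked=[]
Op 9: conn=64 S1=55 S2=78 S3=11 blocked=[]
Op 10: conn=64 S1=55 S2=98 S3=11 blocked=[]
Op 11: conn=44 S1=55 S2=98 S3=-9 blocked=[3]
Op 12: conn=44 S1=78 S2=98 S3=-9 blocked=[3]

Answer: S3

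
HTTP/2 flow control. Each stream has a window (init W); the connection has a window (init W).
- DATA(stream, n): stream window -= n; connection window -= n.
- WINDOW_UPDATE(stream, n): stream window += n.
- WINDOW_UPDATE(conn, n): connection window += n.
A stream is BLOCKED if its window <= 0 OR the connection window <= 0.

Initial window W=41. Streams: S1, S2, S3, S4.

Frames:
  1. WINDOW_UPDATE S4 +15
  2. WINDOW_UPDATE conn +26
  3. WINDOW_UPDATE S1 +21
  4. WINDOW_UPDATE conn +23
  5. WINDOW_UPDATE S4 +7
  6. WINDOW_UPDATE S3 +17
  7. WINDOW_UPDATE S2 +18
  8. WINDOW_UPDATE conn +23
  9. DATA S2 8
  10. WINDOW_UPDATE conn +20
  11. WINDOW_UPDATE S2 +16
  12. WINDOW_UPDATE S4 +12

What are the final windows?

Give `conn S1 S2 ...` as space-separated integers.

Answer: 125 62 67 58 75

Derivation:
Op 1: conn=41 S1=41 S2=41 S3=41 S4=56 blocked=[]
Op 2: conn=67 S1=41 S2=41 S3=41 S4=56 blocked=[]
Op 3: conn=67 S1=62 S2=41 S3=41 S4=56 blocked=[]
Op 4: conn=90 S1=62 S2=41 S3=41 S4=56 blocked=[]
Op 5: conn=90 S1=62 S2=41 S3=41 S4=63 blocked=[]
Op 6: conn=90 S1=62 S2=41 S3=58 S4=63 blocked=[]
Op 7: conn=90 S1=62 S2=59 S3=58 S4=63 blocked=[]
Op 8: conn=113 S1=62 S2=59 S3=58 S4=63 blocked=[]
Op 9: conn=105 S1=62 S2=51 S3=58 S4=63 blocked=[]
Op 10: conn=125 S1=62 S2=51 S3=58 S4=63 blocked=[]
Op 11: conn=125 S1=62 S2=67 S3=58 S4=63 blocked=[]
Op 12: conn=125 S1=62 S2=67 S3=58 S4=75 blocked=[]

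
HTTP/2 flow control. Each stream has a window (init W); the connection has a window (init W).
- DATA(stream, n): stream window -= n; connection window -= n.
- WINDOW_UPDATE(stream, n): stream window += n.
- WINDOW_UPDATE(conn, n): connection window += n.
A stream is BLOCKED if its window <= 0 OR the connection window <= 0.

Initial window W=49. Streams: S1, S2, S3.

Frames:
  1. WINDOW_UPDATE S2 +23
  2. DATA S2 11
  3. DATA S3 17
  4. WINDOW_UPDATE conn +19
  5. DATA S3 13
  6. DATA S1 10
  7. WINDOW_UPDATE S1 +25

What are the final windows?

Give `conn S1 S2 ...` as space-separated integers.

Op 1: conn=49 S1=49 S2=72 S3=49 blocked=[]
Op 2: conn=38 S1=49 S2=61 S3=49 blocked=[]
Op 3: conn=21 S1=49 S2=61 S3=32 blocked=[]
Op 4: conn=40 S1=49 S2=61 S3=32 blocked=[]
Op 5: conn=27 S1=49 S2=61 S3=19 blocked=[]
Op 6: conn=17 S1=39 S2=61 S3=19 blocked=[]
Op 7: conn=17 S1=64 S2=61 S3=19 blocked=[]

Answer: 17 64 61 19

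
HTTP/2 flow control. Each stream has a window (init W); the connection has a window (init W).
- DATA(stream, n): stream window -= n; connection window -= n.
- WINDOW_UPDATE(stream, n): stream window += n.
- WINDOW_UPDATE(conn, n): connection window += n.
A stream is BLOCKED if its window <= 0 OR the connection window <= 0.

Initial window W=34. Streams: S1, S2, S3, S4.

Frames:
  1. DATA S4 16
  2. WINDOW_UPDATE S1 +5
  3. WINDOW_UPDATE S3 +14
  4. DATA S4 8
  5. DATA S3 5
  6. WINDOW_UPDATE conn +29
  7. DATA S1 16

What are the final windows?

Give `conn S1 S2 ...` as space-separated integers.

Answer: 18 23 34 43 10

Derivation:
Op 1: conn=18 S1=34 S2=34 S3=34 S4=18 blocked=[]
Op 2: conn=18 S1=39 S2=34 S3=34 S4=18 blocked=[]
Op 3: conn=18 S1=39 S2=34 S3=48 S4=18 blocked=[]
Op 4: conn=10 S1=39 S2=34 S3=48 S4=10 blocked=[]
Op 5: conn=5 S1=39 S2=34 S3=43 S4=10 blocked=[]
Op 6: conn=34 S1=39 S2=34 S3=43 S4=10 blocked=[]
Op 7: conn=18 S1=23 S2=34 S3=43 S4=10 blocked=[]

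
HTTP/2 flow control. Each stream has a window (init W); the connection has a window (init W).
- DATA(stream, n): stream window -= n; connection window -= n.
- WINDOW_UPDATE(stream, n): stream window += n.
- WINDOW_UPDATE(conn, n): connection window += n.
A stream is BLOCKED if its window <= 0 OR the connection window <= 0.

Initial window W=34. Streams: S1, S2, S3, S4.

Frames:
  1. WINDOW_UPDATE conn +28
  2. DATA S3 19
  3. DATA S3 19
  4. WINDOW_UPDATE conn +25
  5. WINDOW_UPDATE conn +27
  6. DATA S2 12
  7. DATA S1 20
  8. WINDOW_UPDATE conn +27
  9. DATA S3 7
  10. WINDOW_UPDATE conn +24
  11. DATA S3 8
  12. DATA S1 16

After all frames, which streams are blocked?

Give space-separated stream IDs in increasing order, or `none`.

Answer: S1 S3

Derivation:
Op 1: conn=62 S1=34 S2=34 S3=34 S4=34 blocked=[]
Op 2: conn=43 S1=34 S2=34 S3=15 S4=34 blocked=[]
Op 3: conn=24 S1=34 S2=34 S3=-4 S4=34 blocked=[3]
Op 4: conn=49 S1=34 S2=34 S3=-4 S4=34 blocked=[3]
Op 5: conn=76 S1=34 S2=34 S3=-4 S4=34 blocked=[3]
Op 6: conn=64 S1=34 S2=22 S3=-4 S4=34 blocked=[3]
Op 7: conn=44 S1=14 S2=22 S3=-4 S4=34 blocked=[3]
Op 8: conn=71 S1=14 S2=22 S3=-4 S4=34 blocked=[3]
Op 9: conn=64 S1=14 S2=22 S3=-11 S4=34 blocked=[3]
Op 10: conn=88 S1=14 S2=22 S3=-11 S4=34 blocked=[3]
Op 11: conn=80 S1=14 S2=22 S3=-19 S4=34 blocked=[3]
Op 12: conn=64 S1=-2 S2=22 S3=-19 S4=34 blocked=[1, 3]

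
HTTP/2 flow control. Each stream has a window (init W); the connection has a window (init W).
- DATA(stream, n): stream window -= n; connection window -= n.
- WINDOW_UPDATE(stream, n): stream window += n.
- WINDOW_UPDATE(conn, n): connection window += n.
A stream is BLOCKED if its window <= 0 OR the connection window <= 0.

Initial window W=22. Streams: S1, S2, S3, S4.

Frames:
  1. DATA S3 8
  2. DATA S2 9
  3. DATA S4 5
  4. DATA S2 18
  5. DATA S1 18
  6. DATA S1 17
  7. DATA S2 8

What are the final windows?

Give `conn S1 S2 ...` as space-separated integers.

Op 1: conn=14 S1=22 S2=22 S3=14 S4=22 blocked=[]
Op 2: conn=5 S1=22 S2=13 S3=14 S4=22 blocked=[]
Op 3: conn=0 S1=22 S2=13 S3=14 S4=17 blocked=[1, 2, 3, 4]
Op 4: conn=-18 S1=22 S2=-5 S3=14 S4=17 blocked=[1, 2, 3, 4]
Op 5: conn=-36 S1=4 S2=-5 S3=14 S4=17 blocked=[1, 2, 3, 4]
Op 6: conn=-53 S1=-13 S2=-5 S3=14 S4=17 blocked=[1, 2, 3, 4]
Op 7: conn=-61 S1=-13 S2=-13 S3=14 S4=17 blocked=[1, 2, 3, 4]

Answer: -61 -13 -13 14 17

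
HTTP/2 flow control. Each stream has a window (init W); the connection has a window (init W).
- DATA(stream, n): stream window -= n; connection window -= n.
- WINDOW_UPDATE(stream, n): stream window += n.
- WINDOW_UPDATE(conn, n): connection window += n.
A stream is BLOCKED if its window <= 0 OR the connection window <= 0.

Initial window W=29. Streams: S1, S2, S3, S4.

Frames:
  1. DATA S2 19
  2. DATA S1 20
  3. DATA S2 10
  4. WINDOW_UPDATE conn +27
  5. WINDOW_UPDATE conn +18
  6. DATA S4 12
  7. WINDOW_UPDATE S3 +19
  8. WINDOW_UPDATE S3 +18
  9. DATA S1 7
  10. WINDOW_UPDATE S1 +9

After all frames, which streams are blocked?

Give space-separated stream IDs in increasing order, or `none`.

Op 1: conn=10 S1=29 S2=10 S3=29 S4=29 blocked=[]
Op 2: conn=-10 S1=9 S2=10 S3=29 S4=29 blocked=[1, 2, 3, 4]
Op 3: conn=-20 S1=9 S2=0 S3=29 S4=29 blocked=[1, 2, 3, 4]
Op 4: conn=7 S1=9 S2=0 S3=29 S4=29 blocked=[2]
Op 5: conn=25 S1=9 S2=0 S3=29 S4=29 blocked=[2]
Op 6: conn=13 S1=9 S2=0 S3=29 S4=17 blocked=[2]
Op 7: conn=13 S1=9 S2=0 S3=48 S4=17 blocked=[2]
Op 8: conn=13 S1=9 S2=0 S3=66 S4=17 blocked=[2]
Op 9: conn=6 S1=2 S2=0 S3=66 S4=17 blocked=[2]
Op 10: conn=6 S1=11 S2=0 S3=66 S4=17 blocked=[2]

Answer: S2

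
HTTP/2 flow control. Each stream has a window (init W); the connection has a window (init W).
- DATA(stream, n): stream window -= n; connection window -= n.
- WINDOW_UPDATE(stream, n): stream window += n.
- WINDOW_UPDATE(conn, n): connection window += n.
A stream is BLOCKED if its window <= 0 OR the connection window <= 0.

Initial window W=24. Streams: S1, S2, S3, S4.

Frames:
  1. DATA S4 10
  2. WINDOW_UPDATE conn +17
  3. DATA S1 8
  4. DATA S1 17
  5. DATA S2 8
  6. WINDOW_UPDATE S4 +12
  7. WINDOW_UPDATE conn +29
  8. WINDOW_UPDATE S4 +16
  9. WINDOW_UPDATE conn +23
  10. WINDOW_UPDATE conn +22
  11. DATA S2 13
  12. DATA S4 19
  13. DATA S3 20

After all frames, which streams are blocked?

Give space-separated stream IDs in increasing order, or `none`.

Answer: S1

Derivation:
Op 1: conn=14 S1=24 S2=24 S3=24 S4=14 blocked=[]
Op 2: conn=31 S1=24 S2=24 S3=24 S4=14 blocked=[]
Op 3: conn=23 S1=16 S2=24 S3=24 S4=14 blocked=[]
Op 4: conn=6 S1=-1 S2=24 S3=24 S4=14 blocked=[1]
Op 5: conn=-2 S1=-1 S2=16 S3=24 S4=14 blocked=[1, 2, 3, 4]
Op 6: conn=-2 S1=-1 S2=16 S3=24 S4=26 blocked=[1, 2, 3, 4]
Op 7: conn=27 S1=-1 S2=16 S3=24 S4=26 blocked=[1]
Op 8: conn=27 S1=-1 S2=16 S3=24 S4=42 blocked=[1]
Op 9: conn=50 S1=-1 S2=16 S3=24 S4=42 blocked=[1]
Op 10: conn=72 S1=-1 S2=16 S3=24 S4=42 blocked=[1]
Op 11: conn=59 S1=-1 S2=3 S3=24 S4=42 blocked=[1]
Op 12: conn=40 S1=-1 S2=3 S3=24 S4=23 blocked=[1]
Op 13: conn=20 S1=-1 S2=3 S3=4 S4=23 blocked=[1]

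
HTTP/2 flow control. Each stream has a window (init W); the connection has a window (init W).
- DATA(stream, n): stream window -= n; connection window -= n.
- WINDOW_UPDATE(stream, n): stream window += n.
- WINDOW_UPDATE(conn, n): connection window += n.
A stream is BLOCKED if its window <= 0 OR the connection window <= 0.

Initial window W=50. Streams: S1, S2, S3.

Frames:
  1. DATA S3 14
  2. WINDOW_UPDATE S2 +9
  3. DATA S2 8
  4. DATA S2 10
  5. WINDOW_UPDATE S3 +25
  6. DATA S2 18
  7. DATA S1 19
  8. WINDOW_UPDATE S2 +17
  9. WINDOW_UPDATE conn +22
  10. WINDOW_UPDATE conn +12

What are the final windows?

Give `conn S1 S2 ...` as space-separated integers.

Answer: 15 31 40 61

Derivation:
Op 1: conn=36 S1=50 S2=50 S3=36 blocked=[]
Op 2: conn=36 S1=50 S2=59 S3=36 blocked=[]
Op 3: conn=28 S1=50 S2=51 S3=36 blocked=[]
Op 4: conn=18 S1=50 S2=41 S3=36 blocked=[]
Op 5: conn=18 S1=50 S2=41 S3=61 blocked=[]
Op 6: conn=0 S1=50 S2=23 S3=61 blocked=[1, 2, 3]
Op 7: conn=-19 S1=31 S2=23 S3=61 blocked=[1, 2, 3]
Op 8: conn=-19 S1=31 S2=40 S3=61 blocked=[1, 2, 3]
Op 9: conn=3 S1=31 S2=40 S3=61 blocked=[]
Op 10: conn=15 S1=31 S2=40 S3=61 blocked=[]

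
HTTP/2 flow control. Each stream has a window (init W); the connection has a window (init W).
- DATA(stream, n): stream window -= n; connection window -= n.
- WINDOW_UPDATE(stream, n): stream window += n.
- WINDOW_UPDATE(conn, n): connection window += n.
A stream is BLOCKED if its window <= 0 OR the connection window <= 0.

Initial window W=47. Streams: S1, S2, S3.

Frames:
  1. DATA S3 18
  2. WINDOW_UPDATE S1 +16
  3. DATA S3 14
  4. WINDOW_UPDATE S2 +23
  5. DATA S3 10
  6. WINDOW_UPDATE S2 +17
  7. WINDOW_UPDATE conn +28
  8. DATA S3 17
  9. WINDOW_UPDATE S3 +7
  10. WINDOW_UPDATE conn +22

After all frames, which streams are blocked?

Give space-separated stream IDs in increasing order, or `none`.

Answer: S3

Derivation:
Op 1: conn=29 S1=47 S2=47 S3=29 blocked=[]
Op 2: conn=29 S1=63 S2=47 S3=29 blocked=[]
Op 3: conn=15 S1=63 S2=47 S3=15 blocked=[]
Op 4: conn=15 S1=63 S2=70 S3=15 blocked=[]
Op 5: conn=5 S1=63 S2=70 S3=5 blocked=[]
Op 6: conn=5 S1=63 S2=87 S3=5 blocked=[]
Op 7: conn=33 S1=63 S2=87 S3=5 blocked=[]
Op 8: conn=16 S1=63 S2=87 S3=-12 blocked=[3]
Op 9: conn=16 S1=63 S2=87 S3=-5 blocked=[3]
Op 10: conn=38 S1=63 S2=87 S3=-5 blocked=[3]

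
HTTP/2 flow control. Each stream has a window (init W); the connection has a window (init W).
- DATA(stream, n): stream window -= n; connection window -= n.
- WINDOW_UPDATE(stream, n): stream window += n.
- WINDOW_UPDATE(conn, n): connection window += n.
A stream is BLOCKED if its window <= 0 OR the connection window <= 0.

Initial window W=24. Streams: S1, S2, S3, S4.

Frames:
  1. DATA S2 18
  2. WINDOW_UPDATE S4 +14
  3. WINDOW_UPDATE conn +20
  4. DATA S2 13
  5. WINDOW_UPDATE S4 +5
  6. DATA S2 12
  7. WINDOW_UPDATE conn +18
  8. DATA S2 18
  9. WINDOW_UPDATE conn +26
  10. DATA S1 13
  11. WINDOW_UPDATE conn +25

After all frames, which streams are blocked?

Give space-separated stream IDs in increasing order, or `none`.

Op 1: conn=6 S1=24 S2=6 S3=24 S4=24 blocked=[]
Op 2: conn=6 S1=24 S2=6 S3=24 S4=38 blocked=[]
Op 3: conn=26 S1=24 S2=6 S3=24 S4=38 blocked=[]
Op 4: conn=13 S1=24 S2=-7 S3=24 S4=38 blocked=[2]
Op 5: conn=13 S1=24 S2=-7 S3=24 S4=43 blocked=[2]
Op 6: conn=1 S1=24 S2=-19 S3=24 S4=43 blocked=[2]
Op 7: conn=19 S1=24 S2=-19 S3=24 S4=43 blocked=[2]
Op 8: conn=1 S1=24 S2=-37 S3=24 S4=43 blocked=[2]
Op 9: conn=27 S1=24 S2=-37 S3=24 S4=43 blocked=[2]
Op 10: conn=14 S1=11 S2=-37 S3=24 S4=43 blocked=[2]
Op 11: conn=39 S1=11 S2=-37 S3=24 S4=43 blocked=[2]

Answer: S2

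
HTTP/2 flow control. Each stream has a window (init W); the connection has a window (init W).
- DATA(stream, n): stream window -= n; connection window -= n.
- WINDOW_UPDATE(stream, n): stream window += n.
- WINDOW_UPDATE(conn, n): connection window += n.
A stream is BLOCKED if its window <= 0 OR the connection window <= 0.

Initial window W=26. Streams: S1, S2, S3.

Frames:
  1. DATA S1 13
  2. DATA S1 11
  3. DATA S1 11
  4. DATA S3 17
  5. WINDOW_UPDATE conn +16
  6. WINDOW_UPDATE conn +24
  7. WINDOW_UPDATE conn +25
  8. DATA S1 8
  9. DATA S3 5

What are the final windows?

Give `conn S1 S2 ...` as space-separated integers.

Answer: 26 -17 26 4

Derivation:
Op 1: conn=13 S1=13 S2=26 S3=26 blocked=[]
Op 2: conn=2 S1=2 S2=26 S3=26 blocked=[]
Op 3: conn=-9 S1=-9 S2=26 S3=26 blocked=[1, 2, 3]
Op 4: conn=-26 S1=-9 S2=26 S3=9 blocked=[1, 2, 3]
Op 5: conn=-10 S1=-9 S2=26 S3=9 blocked=[1, 2, 3]
Op 6: conn=14 S1=-9 S2=26 S3=9 blocked=[1]
Op 7: conn=39 S1=-9 S2=26 S3=9 blocked=[1]
Op 8: conn=31 S1=-17 S2=26 S3=9 blocked=[1]
Op 9: conn=26 S1=-17 S2=26 S3=4 blocked=[1]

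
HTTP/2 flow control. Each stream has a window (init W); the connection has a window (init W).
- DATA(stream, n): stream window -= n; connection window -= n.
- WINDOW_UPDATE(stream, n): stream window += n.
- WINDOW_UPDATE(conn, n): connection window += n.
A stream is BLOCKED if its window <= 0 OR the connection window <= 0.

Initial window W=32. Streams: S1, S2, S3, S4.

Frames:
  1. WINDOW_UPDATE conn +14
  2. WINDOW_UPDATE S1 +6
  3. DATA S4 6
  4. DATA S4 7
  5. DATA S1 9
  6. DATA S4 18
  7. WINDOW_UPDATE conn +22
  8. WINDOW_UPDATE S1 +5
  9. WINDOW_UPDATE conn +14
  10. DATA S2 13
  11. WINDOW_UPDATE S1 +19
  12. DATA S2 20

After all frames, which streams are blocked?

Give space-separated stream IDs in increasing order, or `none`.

Answer: S2

Derivation:
Op 1: conn=46 S1=32 S2=32 S3=32 S4=32 blocked=[]
Op 2: conn=46 S1=38 S2=32 S3=32 S4=32 blocked=[]
Op 3: conn=40 S1=38 S2=32 S3=32 S4=26 blocked=[]
Op 4: conn=33 S1=38 S2=32 S3=32 S4=19 blocked=[]
Op 5: conn=24 S1=29 S2=32 S3=32 S4=19 blocked=[]
Op 6: conn=6 S1=29 S2=32 S3=32 S4=1 blocked=[]
Op 7: conn=28 S1=29 S2=32 S3=32 S4=1 blocked=[]
Op 8: conn=28 S1=34 S2=32 S3=32 S4=1 blocked=[]
Op 9: conn=42 S1=34 S2=32 S3=32 S4=1 blocked=[]
Op 10: conn=29 S1=34 S2=19 S3=32 S4=1 blocked=[]
Op 11: conn=29 S1=53 S2=19 S3=32 S4=1 blocked=[]
Op 12: conn=9 S1=53 S2=-1 S3=32 S4=1 blocked=[2]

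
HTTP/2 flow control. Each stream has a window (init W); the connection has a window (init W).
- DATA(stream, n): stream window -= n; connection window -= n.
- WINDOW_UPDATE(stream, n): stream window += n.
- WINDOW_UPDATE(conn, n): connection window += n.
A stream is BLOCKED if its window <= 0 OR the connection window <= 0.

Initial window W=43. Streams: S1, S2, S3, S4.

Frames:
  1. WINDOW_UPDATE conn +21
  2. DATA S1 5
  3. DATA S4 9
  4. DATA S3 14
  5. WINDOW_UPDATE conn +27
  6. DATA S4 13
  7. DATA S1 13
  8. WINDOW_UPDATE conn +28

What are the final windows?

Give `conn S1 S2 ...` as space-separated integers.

Op 1: conn=64 S1=43 S2=43 S3=43 S4=43 blocked=[]
Op 2: conn=59 S1=38 S2=43 S3=43 S4=43 blocked=[]
Op 3: conn=50 S1=38 S2=43 S3=43 S4=34 blocked=[]
Op 4: conn=36 S1=38 S2=43 S3=29 S4=34 blocked=[]
Op 5: conn=63 S1=38 S2=43 S3=29 S4=34 blocked=[]
Op 6: conn=50 S1=38 S2=43 S3=29 S4=21 blocked=[]
Op 7: conn=37 S1=25 S2=43 S3=29 S4=21 blocked=[]
Op 8: conn=65 S1=25 S2=43 S3=29 S4=21 blocked=[]

Answer: 65 25 43 29 21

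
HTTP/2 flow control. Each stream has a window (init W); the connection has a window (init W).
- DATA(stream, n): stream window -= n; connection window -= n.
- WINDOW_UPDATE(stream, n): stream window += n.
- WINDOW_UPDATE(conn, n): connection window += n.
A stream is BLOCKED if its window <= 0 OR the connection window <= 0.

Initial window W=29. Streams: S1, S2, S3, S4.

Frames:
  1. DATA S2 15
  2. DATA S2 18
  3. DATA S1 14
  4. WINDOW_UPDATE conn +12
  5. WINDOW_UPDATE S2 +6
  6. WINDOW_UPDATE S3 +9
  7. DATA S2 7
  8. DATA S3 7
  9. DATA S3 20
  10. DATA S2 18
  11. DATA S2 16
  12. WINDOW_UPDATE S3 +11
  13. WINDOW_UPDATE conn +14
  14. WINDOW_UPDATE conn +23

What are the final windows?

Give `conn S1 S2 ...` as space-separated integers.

Answer: -37 15 -39 22 29

Derivation:
Op 1: conn=14 S1=29 S2=14 S3=29 S4=29 blocked=[]
Op 2: conn=-4 S1=29 S2=-4 S3=29 S4=29 blocked=[1, 2, 3, 4]
Op 3: conn=-18 S1=15 S2=-4 S3=29 S4=29 blocked=[1, 2, 3, 4]
Op 4: conn=-6 S1=15 S2=-4 S3=29 S4=29 blocked=[1, 2, 3, 4]
Op 5: conn=-6 S1=15 S2=2 S3=29 S4=29 blocked=[1, 2, 3, 4]
Op 6: conn=-6 S1=15 S2=2 S3=38 S4=29 blocked=[1, 2, 3, 4]
Op 7: conn=-13 S1=15 S2=-5 S3=38 S4=29 blocked=[1, 2, 3, 4]
Op 8: conn=-20 S1=15 S2=-5 S3=31 S4=29 blocked=[1, 2, 3, 4]
Op 9: conn=-40 S1=15 S2=-5 S3=11 S4=29 blocked=[1, 2, 3, 4]
Op 10: conn=-58 S1=15 S2=-23 S3=11 S4=29 blocked=[1, 2, 3, 4]
Op 11: conn=-74 S1=15 S2=-39 S3=11 S4=29 blocked=[1, 2, 3, 4]
Op 12: conn=-74 S1=15 S2=-39 S3=22 S4=29 blocked=[1, 2, 3, 4]
Op 13: conn=-60 S1=15 S2=-39 S3=22 S4=29 blocked=[1, 2, 3, 4]
Op 14: conn=-37 S1=15 S2=-39 S3=22 S4=29 blocked=[1, 2, 3, 4]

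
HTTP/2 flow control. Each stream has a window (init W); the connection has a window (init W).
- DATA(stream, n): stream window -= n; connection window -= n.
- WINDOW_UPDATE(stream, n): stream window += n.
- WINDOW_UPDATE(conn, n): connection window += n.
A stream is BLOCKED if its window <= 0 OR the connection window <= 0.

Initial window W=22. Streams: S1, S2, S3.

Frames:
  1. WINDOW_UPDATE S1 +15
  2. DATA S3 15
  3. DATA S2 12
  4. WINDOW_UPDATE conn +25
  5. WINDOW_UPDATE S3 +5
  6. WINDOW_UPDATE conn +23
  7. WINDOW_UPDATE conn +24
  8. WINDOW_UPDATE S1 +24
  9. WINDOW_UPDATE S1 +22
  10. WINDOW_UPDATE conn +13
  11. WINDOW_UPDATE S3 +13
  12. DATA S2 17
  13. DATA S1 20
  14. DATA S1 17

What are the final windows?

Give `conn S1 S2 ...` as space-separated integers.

Answer: 26 46 -7 25

Derivation:
Op 1: conn=22 S1=37 S2=22 S3=22 blocked=[]
Op 2: conn=7 S1=37 S2=22 S3=7 blocked=[]
Op 3: conn=-5 S1=37 S2=10 S3=7 blocked=[1, 2, 3]
Op 4: conn=20 S1=37 S2=10 S3=7 blocked=[]
Op 5: conn=20 S1=37 S2=10 S3=12 blocked=[]
Op 6: conn=43 S1=37 S2=10 S3=12 blocked=[]
Op 7: conn=67 S1=37 S2=10 S3=12 blocked=[]
Op 8: conn=67 S1=61 S2=10 S3=12 blocked=[]
Op 9: conn=67 S1=83 S2=10 S3=12 blocked=[]
Op 10: conn=80 S1=83 S2=10 S3=12 blocked=[]
Op 11: conn=80 S1=83 S2=10 S3=25 blocked=[]
Op 12: conn=63 S1=83 S2=-7 S3=25 blocked=[2]
Op 13: conn=43 S1=63 S2=-7 S3=25 blocked=[2]
Op 14: conn=26 S1=46 S2=-7 S3=25 blocked=[2]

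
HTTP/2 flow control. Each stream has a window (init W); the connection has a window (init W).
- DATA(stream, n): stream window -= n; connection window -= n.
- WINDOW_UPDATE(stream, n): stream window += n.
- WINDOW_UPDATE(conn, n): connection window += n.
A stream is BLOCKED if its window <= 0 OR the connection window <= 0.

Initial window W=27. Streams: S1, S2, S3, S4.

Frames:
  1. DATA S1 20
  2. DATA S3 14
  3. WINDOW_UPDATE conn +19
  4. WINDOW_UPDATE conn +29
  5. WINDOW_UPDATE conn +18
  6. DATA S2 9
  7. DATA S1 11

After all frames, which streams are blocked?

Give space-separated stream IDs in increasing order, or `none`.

Answer: S1

Derivation:
Op 1: conn=7 S1=7 S2=27 S3=27 S4=27 blocked=[]
Op 2: conn=-7 S1=7 S2=27 S3=13 S4=27 blocked=[1, 2, 3, 4]
Op 3: conn=12 S1=7 S2=27 S3=13 S4=27 blocked=[]
Op 4: conn=41 S1=7 S2=27 S3=13 S4=27 blocked=[]
Op 5: conn=59 S1=7 S2=27 S3=13 S4=27 blocked=[]
Op 6: conn=50 S1=7 S2=18 S3=13 S4=27 blocked=[]
Op 7: conn=39 S1=-4 S2=18 S3=13 S4=27 blocked=[1]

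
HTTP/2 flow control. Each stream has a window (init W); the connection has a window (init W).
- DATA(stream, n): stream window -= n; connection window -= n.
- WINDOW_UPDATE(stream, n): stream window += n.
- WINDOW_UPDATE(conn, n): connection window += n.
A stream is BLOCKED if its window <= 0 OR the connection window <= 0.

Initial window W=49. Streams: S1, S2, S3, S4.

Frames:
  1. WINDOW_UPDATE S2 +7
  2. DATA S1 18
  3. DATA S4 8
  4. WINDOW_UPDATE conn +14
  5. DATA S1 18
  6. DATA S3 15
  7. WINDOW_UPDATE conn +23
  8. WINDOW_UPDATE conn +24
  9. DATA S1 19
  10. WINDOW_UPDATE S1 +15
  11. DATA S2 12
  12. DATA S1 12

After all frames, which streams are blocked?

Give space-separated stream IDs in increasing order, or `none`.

Answer: S1

Derivation:
Op 1: conn=49 S1=49 S2=56 S3=49 S4=49 blocked=[]
Op 2: conn=31 S1=31 S2=56 S3=49 S4=49 blocked=[]
Op 3: conn=23 S1=31 S2=56 S3=49 S4=41 blocked=[]
Op 4: conn=37 S1=31 S2=56 S3=49 S4=41 blocked=[]
Op 5: conn=19 S1=13 S2=56 S3=49 S4=41 blocked=[]
Op 6: conn=4 S1=13 S2=56 S3=34 S4=41 blocked=[]
Op 7: conn=27 S1=13 S2=56 S3=34 S4=41 blocked=[]
Op 8: conn=51 S1=13 S2=56 S3=34 S4=41 blocked=[]
Op 9: conn=32 S1=-6 S2=56 S3=34 S4=41 blocked=[1]
Op 10: conn=32 S1=9 S2=56 S3=34 S4=41 blocked=[]
Op 11: conn=20 S1=9 S2=44 S3=34 S4=41 blocked=[]
Op 12: conn=8 S1=-3 S2=44 S3=34 S4=41 blocked=[1]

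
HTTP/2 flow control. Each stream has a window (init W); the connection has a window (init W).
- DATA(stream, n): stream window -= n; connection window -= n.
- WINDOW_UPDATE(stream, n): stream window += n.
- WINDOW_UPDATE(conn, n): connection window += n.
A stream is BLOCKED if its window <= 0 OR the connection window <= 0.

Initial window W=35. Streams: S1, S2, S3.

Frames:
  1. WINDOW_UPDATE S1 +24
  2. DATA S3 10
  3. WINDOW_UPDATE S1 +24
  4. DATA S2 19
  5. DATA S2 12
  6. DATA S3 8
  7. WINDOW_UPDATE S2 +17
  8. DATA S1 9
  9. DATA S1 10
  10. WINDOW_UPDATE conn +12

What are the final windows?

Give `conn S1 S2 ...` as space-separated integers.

Answer: -21 64 21 17

Derivation:
Op 1: conn=35 S1=59 S2=35 S3=35 blocked=[]
Op 2: conn=25 S1=59 S2=35 S3=25 blocked=[]
Op 3: conn=25 S1=83 S2=35 S3=25 blocked=[]
Op 4: conn=6 S1=83 S2=16 S3=25 blocked=[]
Op 5: conn=-6 S1=83 S2=4 S3=25 blocked=[1, 2, 3]
Op 6: conn=-14 S1=83 S2=4 S3=17 blocked=[1, 2, 3]
Op 7: conn=-14 S1=83 S2=21 S3=17 blocked=[1, 2, 3]
Op 8: conn=-23 S1=74 S2=21 S3=17 blocked=[1, 2, 3]
Op 9: conn=-33 S1=64 S2=21 S3=17 blocked=[1, 2, 3]
Op 10: conn=-21 S1=64 S2=21 S3=17 blocked=[1, 2, 3]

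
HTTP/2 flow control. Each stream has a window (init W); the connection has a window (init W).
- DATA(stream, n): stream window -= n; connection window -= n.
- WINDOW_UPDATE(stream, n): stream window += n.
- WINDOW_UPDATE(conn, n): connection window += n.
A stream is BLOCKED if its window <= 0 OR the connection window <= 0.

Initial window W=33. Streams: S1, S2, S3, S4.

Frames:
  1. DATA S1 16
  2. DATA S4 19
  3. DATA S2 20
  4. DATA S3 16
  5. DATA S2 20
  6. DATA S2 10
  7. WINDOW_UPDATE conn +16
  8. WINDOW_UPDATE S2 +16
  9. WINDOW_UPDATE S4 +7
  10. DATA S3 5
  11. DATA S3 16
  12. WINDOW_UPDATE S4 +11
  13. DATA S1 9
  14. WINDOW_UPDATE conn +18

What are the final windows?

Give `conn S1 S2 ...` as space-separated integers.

Answer: -64 8 -1 -4 32

Derivation:
Op 1: conn=17 S1=17 S2=33 S3=33 S4=33 blocked=[]
Op 2: conn=-2 S1=17 S2=33 S3=33 S4=14 blocked=[1, 2, 3, 4]
Op 3: conn=-22 S1=17 S2=13 S3=33 S4=14 blocked=[1, 2, 3, 4]
Op 4: conn=-38 S1=17 S2=13 S3=17 S4=14 blocked=[1, 2, 3, 4]
Op 5: conn=-58 S1=17 S2=-7 S3=17 S4=14 blocked=[1, 2, 3, 4]
Op 6: conn=-68 S1=17 S2=-17 S3=17 S4=14 blocked=[1, 2, 3, 4]
Op 7: conn=-52 S1=17 S2=-17 S3=17 S4=14 blocked=[1, 2, 3, 4]
Op 8: conn=-52 S1=17 S2=-1 S3=17 S4=14 blocked=[1, 2, 3, 4]
Op 9: conn=-52 S1=17 S2=-1 S3=17 S4=21 blocked=[1, 2, 3, 4]
Op 10: conn=-57 S1=17 S2=-1 S3=12 S4=21 blocked=[1, 2, 3, 4]
Op 11: conn=-73 S1=17 S2=-1 S3=-4 S4=21 blocked=[1, 2, 3, 4]
Op 12: conn=-73 S1=17 S2=-1 S3=-4 S4=32 blocked=[1, 2, 3, 4]
Op 13: conn=-82 S1=8 S2=-1 S3=-4 S4=32 blocked=[1, 2, 3, 4]
Op 14: conn=-64 S1=8 S2=-1 S3=-4 S4=32 blocked=[1, 2, 3, 4]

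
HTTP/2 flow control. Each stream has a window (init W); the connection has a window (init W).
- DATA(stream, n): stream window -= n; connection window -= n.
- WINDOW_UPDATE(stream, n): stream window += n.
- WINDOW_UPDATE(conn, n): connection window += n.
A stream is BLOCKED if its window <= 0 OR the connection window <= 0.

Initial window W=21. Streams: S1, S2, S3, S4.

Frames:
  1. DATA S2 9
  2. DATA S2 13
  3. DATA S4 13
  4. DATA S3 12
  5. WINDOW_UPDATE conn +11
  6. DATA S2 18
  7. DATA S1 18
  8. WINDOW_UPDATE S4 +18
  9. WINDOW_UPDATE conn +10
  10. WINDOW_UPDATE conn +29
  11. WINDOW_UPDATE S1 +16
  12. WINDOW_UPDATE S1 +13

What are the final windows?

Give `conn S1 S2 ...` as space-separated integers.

Op 1: conn=12 S1=21 S2=12 S3=21 S4=21 blocked=[]
Op 2: conn=-1 S1=21 S2=-1 S3=21 S4=21 blocked=[1, 2, 3, 4]
Op 3: conn=-14 S1=21 S2=-1 S3=21 S4=8 blocked=[1, 2, 3, 4]
Op 4: conn=-26 S1=21 S2=-1 S3=9 S4=8 blocked=[1, 2, 3, 4]
Op 5: conn=-15 S1=21 S2=-1 S3=9 S4=8 blocked=[1, 2, 3, 4]
Op 6: conn=-33 S1=21 S2=-19 S3=9 S4=8 blocked=[1, 2, 3, 4]
Op 7: conn=-51 S1=3 S2=-19 S3=9 S4=8 blocked=[1, 2, 3, 4]
Op 8: conn=-51 S1=3 S2=-19 S3=9 S4=26 blocked=[1, 2, 3, 4]
Op 9: conn=-41 S1=3 S2=-19 S3=9 S4=26 blocked=[1, 2, 3, 4]
Op 10: conn=-12 S1=3 S2=-19 S3=9 S4=26 blocked=[1, 2, 3, 4]
Op 11: conn=-12 S1=19 S2=-19 S3=9 S4=26 blocked=[1, 2, 3, 4]
Op 12: conn=-12 S1=32 S2=-19 S3=9 S4=26 blocked=[1, 2, 3, 4]

Answer: -12 32 -19 9 26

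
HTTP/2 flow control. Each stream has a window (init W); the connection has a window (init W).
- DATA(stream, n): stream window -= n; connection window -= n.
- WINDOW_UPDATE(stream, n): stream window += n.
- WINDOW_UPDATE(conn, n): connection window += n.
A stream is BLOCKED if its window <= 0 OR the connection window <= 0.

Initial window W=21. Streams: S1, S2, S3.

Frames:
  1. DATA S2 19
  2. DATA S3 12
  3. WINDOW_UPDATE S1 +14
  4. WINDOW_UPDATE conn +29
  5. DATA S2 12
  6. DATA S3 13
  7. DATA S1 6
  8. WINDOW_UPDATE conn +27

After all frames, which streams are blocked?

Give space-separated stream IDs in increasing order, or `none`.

Op 1: conn=2 S1=21 S2=2 S3=21 blocked=[]
Op 2: conn=-10 S1=21 S2=2 S3=9 blocked=[1, 2, 3]
Op 3: conn=-10 S1=35 S2=2 S3=9 blocked=[1, 2, 3]
Op 4: conn=19 S1=35 S2=2 S3=9 blocked=[]
Op 5: conn=7 S1=35 S2=-10 S3=9 blocked=[2]
Op 6: conn=-6 S1=35 S2=-10 S3=-4 blocked=[1, 2, 3]
Op 7: conn=-12 S1=29 S2=-10 S3=-4 blocked=[1, 2, 3]
Op 8: conn=15 S1=29 S2=-10 S3=-4 blocked=[2, 3]

Answer: S2 S3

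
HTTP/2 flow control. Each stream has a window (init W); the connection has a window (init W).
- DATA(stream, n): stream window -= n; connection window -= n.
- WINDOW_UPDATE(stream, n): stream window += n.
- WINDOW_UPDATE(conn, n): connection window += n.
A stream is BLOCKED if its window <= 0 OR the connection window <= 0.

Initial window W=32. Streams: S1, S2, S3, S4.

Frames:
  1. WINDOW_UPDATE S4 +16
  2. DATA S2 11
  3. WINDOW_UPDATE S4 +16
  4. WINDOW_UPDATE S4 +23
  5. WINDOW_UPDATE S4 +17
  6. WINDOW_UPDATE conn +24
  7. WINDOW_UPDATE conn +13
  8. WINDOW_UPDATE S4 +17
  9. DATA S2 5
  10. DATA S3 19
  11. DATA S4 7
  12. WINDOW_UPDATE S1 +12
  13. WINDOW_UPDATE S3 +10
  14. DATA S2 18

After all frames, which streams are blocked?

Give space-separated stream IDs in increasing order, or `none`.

Answer: S2

Derivation:
Op 1: conn=32 S1=32 S2=32 S3=32 S4=48 blocked=[]
Op 2: conn=21 S1=32 S2=21 S3=32 S4=48 blocked=[]
Op 3: conn=21 S1=32 S2=21 S3=32 S4=64 blocked=[]
Op 4: conn=21 S1=32 S2=21 S3=32 S4=87 blocked=[]
Op 5: conn=21 S1=32 S2=21 S3=32 S4=104 blocked=[]
Op 6: conn=45 S1=32 S2=21 S3=32 S4=104 blocked=[]
Op 7: conn=58 S1=32 S2=21 S3=32 S4=104 blocked=[]
Op 8: conn=58 S1=32 S2=21 S3=32 S4=121 blocked=[]
Op 9: conn=53 S1=32 S2=16 S3=32 S4=121 blocked=[]
Op 10: conn=34 S1=32 S2=16 S3=13 S4=121 blocked=[]
Op 11: conn=27 S1=32 S2=16 S3=13 S4=114 blocked=[]
Op 12: conn=27 S1=44 S2=16 S3=13 S4=114 blocked=[]
Op 13: conn=27 S1=44 S2=16 S3=23 S4=114 blocked=[]
Op 14: conn=9 S1=44 S2=-2 S3=23 S4=114 blocked=[2]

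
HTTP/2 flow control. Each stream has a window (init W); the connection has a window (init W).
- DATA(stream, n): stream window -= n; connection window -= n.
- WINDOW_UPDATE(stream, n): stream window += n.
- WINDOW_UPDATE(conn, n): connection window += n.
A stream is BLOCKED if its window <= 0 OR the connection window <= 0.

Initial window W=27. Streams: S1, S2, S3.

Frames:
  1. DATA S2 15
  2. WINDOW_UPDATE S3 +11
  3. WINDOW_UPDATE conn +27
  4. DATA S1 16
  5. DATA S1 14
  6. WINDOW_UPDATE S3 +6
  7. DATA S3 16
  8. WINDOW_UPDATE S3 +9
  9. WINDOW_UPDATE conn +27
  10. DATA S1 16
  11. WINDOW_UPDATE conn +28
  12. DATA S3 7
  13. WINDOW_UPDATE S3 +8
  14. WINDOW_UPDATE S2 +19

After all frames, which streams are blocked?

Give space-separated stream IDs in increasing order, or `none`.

Op 1: conn=12 S1=27 S2=12 S3=27 blocked=[]
Op 2: conn=12 S1=27 S2=12 S3=38 blocked=[]
Op 3: conn=39 S1=27 S2=12 S3=38 blocked=[]
Op 4: conn=23 S1=11 S2=12 S3=38 blocked=[]
Op 5: conn=9 S1=-3 S2=12 S3=38 blocked=[1]
Op 6: conn=9 S1=-3 S2=12 S3=44 blocked=[1]
Op 7: conn=-7 S1=-3 S2=12 S3=28 blocked=[1, 2, 3]
Op 8: conn=-7 S1=-3 S2=12 S3=37 blocked=[1, 2, 3]
Op 9: conn=20 S1=-3 S2=12 S3=37 blocked=[1]
Op 10: conn=4 S1=-19 S2=12 S3=37 blocked=[1]
Op 11: conn=32 S1=-19 S2=12 S3=37 blocked=[1]
Op 12: conn=25 S1=-19 S2=12 S3=30 blocked=[1]
Op 13: conn=25 S1=-19 S2=12 S3=38 blocked=[1]
Op 14: conn=25 S1=-19 S2=31 S3=38 blocked=[1]

Answer: S1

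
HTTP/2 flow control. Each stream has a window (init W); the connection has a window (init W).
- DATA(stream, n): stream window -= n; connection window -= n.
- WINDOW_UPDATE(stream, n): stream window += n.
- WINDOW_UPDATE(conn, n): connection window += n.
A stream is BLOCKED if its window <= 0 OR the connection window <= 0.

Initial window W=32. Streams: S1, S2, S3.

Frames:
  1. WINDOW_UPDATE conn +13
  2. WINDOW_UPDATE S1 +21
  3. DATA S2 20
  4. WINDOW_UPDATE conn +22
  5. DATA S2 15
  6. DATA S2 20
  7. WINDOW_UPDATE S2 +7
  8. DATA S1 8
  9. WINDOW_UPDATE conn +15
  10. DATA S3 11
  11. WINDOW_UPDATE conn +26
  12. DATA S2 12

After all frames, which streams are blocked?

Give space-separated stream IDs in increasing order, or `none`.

Op 1: conn=45 S1=32 S2=32 S3=32 blocked=[]
Op 2: conn=45 S1=53 S2=32 S3=32 blocked=[]
Op 3: conn=25 S1=53 S2=12 S3=32 blocked=[]
Op 4: conn=47 S1=53 S2=12 S3=32 blocked=[]
Op 5: conn=32 S1=53 S2=-3 S3=32 blocked=[2]
Op 6: conn=12 S1=53 S2=-23 S3=32 blocked=[2]
Op 7: conn=12 S1=53 S2=-16 S3=32 blocked=[2]
Op 8: conn=4 S1=45 S2=-16 S3=32 blocked=[2]
Op 9: conn=19 S1=45 S2=-16 S3=32 blocked=[2]
Op 10: conn=8 S1=45 S2=-16 S3=21 blocked=[2]
Op 11: conn=34 S1=45 S2=-16 S3=21 blocked=[2]
Op 12: conn=22 S1=45 S2=-28 S3=21 blocked=[2]

Answer: S2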